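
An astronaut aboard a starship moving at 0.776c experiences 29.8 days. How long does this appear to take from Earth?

Proper time Δt₀ = 29.8 days
γ = 1/√(1 - 0.776²) = 1.5855
Δt = γΔt₀ = 1.5855 × 29.8 = 47.25 days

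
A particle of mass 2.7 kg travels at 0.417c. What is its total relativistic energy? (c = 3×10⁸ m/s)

γ = 1/√(1 - 0.417²) = 1.10022
mc² = 2.7 × (3×10⁸)² = 2.430×10¹⁷ J
E = γmc² = 1.10022 × 2.430×10¹⁷ = 2.674×10¹⁷ J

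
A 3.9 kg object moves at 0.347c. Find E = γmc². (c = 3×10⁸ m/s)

γ = 1/√(1 - 0.347²) = 1.0663
mc² = 3.9 × (3×10⁸)² = 3.510×10¹⁷ J
E = γmc² = 1.0663 × 3.510×10¹⁷ = 3.743×10¹⁷ J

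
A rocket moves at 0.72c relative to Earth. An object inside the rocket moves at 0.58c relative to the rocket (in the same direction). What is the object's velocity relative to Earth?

u = (u' + v)/(1 + u'v/c²)
Numerator: 0.58 + 0.72 = 1.3
Denominator: 1 + 0.4176 = 1.4176
u = 1.3/1.4176 = 0.9170c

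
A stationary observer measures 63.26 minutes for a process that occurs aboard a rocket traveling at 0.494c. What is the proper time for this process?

Dilated time Δt = 63.26 minutes
γ = 1/√(1 - 0.494²) = 1.1501
Δt₀ = Δt/γ = 63.26/1.1501 = 55.00 minutes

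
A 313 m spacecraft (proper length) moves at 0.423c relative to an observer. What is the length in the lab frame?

Proper length L₀ = 313 m
γ = 1/√(1 - 0.423²) = 1.1036
L = L₀/γ = 313/1.1036 = 283.6 m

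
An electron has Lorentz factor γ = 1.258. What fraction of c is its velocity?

From γ = 1/√(1 - v²/c²):
1/γ² = 1/1.258² = 0.6319
v²/c² = 1 - 0.6319 = 0.3681
v/c = √(0.3681) = 0.6067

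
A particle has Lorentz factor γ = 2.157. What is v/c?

From γ = 1/√(1 - v²/c²):
1/γ² = 1/2.157² = 0.21493
v²/c² = 1 - 0.21493 = 0.78507
v/c = √(0.78507) = 0.8860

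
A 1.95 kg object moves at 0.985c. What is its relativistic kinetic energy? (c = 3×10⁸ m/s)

γ = 1/√(1 - 0.985²) = 5.7953
γ - 1 = 4.7953
KE = (γ-1)mc² = 4.7953 × 1.95 × (3×10⁸)² = 8.416×10¹⁷ J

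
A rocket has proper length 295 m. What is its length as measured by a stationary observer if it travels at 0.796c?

Proper length L₀ = 295 m
γ = 1/√(1 - 0.796²) = 1.652
L = L₀/γ = 295/1.652 = 178.6 m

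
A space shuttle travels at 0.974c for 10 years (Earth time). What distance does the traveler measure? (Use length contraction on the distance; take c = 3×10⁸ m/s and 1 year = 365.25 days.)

Earth distance: d = v × t = 0.974c × 10 yr = 9.221×10¹⁶ m
γ = 4.414
d' = d/γ = 9.221×10¹⁶/4.414 = 2.089×10¹⁶ m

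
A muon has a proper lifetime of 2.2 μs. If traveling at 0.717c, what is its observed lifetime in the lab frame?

Proper lifetime τ₀ = 2.2 μs
γ = 1/√(1 - 0.717²) = 1.4346
τ = γτ₀ = 1.4346 × 2.2 μs = 3.156 μs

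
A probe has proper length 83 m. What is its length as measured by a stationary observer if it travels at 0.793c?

Proper length L₀ = 83 m
γ = 1/√(1 - 0.793²) = 1.6414
L = L₀/γ = 83/1.6414 = 50.57 m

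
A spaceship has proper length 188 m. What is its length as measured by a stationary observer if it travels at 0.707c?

Proper length L₀ = 188 m
γ = 1/√(1 - 0.707²) = 1.414
L = L₀/γ = 188/1.414 = 133.0 m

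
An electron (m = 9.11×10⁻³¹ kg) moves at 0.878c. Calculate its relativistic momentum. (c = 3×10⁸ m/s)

γ = 1/√(1 - 0.878²) = 2.089
v = 0.878 × 3×10⁸ = 2.634×10⁸ m/s
p = γmv = 2.089 × 9.11×10⁻³¹ × 2.634×10⁸ = 5.013×10⁻²² kg·m/s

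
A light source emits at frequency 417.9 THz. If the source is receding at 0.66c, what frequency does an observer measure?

β = v/c = 0.66
(1-β)/(1+β) = 0.34/1.66 = 0.20482
Doppler factor = √(0.20482) = 0.4526
f_obs = 417.9 × 0.4526 = 189.1 THz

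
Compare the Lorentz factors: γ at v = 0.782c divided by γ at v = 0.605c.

γ₁ = 1/√(1 - 0.782²) = 1.604
γ₂ = 1/√(1 - 0.605²) = 1.256
γ₁/γ₂ = 1.604/1.256 = 1.277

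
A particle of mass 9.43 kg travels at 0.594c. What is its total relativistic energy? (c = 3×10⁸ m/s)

γ = 1/√(1 - 0.594²) = 1.243
mc² = 9.43 × (3×10⁸)² = 8.487×10¹⁷ J
E = γmc² = 1.243 × 8.487×10¹⁷ = 1.055×10¹⁸ J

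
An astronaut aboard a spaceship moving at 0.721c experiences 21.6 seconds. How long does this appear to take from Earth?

Proper time Δt₀ = 21.6 seconds
γ = 1/√(1 - 0.721²) = 1.443
Δt = γΔt₀ = 1.443 × 21.6 = 31.17 seconds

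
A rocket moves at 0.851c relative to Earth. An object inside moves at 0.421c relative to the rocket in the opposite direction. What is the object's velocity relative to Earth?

Object's velocity in rocket frame is u' = -0.421c
u = (u' + v)/(1 + u'v/c²) = (v - 0.421)/(1 - 0.421·v/c²)
Numerator: 0.851 - 0.421 = 0.43
Denominator: 1 - 0.358271 = 0.641729
u = 0.43/0.641729 = 0.6701c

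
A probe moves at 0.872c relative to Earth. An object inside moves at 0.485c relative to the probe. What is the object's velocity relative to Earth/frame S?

u = (u' + v)/(1 + u'v/c²)
Numerator: 0.485 + 0.872 = 1.357
Denominator: 1 + 0.42292 = 1.42292
u = 1.357/1.42292 = 0.9537c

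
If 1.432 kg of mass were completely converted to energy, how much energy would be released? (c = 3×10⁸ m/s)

Using E = mc²:
c² = (3×10⁸)² = 9×10¹⁶ m²/s²
E = 1.432 × 9×10¹⁶ = 1.289×10¹⁷ J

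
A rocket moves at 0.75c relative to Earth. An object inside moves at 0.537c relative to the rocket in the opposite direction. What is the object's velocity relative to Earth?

Object's velocity in rocket frame is u' = -0.537c
u = (u' + v)/(1 + u'v/c²) = (v - 0.537)/(1 - 0.537·v/c²)
Numerator: 0.75 - 0.537 = 0.213
Denominator: 1 - 0.40275 = 0.59725
u = 0.213/0.59725 = 0.3566c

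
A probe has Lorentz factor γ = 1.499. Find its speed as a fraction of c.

From γ = 1/√(1 - v²/c²):
1/γ² = 1/1.499² = 0.4450
v²/c² = 1 - 0.4450 = 0.5550
v/c = √(0.5550) = 0.7450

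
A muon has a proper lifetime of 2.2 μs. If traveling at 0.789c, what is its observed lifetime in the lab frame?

Proper lifetime τ₀ = 2.2 μs
γ = 1/√(1 - 0.789²) = 1.6276
τ = γτ₀ = 1.6276 × 2.2 μs = 3.581 μs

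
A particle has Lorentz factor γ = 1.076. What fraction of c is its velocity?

From γ = 1/√(1 - v²/c²):
1/γ² = 1/1.076² = 0.8637
v²/c² = 1 - 0.8637 = 0.1363
v/c = √(0.1363) = 0.3692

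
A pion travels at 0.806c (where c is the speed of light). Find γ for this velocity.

v/c = 0.806, so (v/c)² = 0.649636
1 - (v/c)² = 0.350364
γ = 1/√(0.350364) = 1.689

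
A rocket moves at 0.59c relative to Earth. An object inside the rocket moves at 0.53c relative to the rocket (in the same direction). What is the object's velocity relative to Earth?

u = (u' + v)/(1 + u'v/c²)
Numerator: 0.53 + 0.59 = 1.12
Denominator: 1 + 0.3127 = 1.3127
u = 1.12/1.3127 = 0.8532c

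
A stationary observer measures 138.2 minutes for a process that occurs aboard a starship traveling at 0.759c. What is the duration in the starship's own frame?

Dilated time Δt = 138.2 minutes
γ = 1/√(1 - 0.759²) = 1.5359
Δt₀ = Δt/γ = 138.2/1.5359 = 89.98 minutes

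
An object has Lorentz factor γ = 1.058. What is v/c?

From γ = 1/√(1 - v²/c²):
1/γ² = 1/1.058² = 0.89336
v²/c² = 1 - 0.89336 = 0.10664
v/c = √(0.10664) = 0.3266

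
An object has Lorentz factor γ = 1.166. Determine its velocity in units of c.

From γ = 1/√(1 - v²/c²):
1/γ² = 1/1.166² = 0.7355
v²/c² = 1 - 0.7355 = 0.2645
v/c = √(0.2645) = 0.5143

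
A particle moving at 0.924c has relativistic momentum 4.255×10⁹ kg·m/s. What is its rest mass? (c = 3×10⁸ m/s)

γ = 1/√(1 - 0.924²) = 2.615
v = 0.924 × 3×10⁸ = 2.772×10⁸ m/s
m = p/(γv) = 4.255×10⁹/(2.615 × 2.772×10⁸) = 5.870 kg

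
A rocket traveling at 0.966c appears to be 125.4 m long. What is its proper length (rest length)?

Contracted length L = 125.4 m
γ = 1/√(1 - 0.966²) = 3.868
L₀ = γL = 3.868 × 125.4 = 485.0 m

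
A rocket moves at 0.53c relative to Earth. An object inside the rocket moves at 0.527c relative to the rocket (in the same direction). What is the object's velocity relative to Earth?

u = (u' + v)/(1 + u'v/c²)
Numerator: 0.527 + 0.53 = 1.057
Denominator: 1 + 0.27931 = 1.27931
u = 1.057/1.27931 = 0.8262c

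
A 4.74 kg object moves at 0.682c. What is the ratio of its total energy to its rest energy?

E = γmc², E₀ = mc²
E/E₀ = γ = 1/√(1 - 0.682²) = 1.367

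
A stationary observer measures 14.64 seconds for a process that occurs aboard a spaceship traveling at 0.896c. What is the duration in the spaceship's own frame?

Dilated time Δt = 14.64 seconds
γ = 1/√(1 - 0.896²) = 2.252
Δt₀ = Δt/γ = 14.64/2.252 = 6.501 seconds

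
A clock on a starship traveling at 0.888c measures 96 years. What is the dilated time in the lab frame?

Proper time Δt₀ = 96 years
γ = 1/√(1 - 0.888²) = 2.175
Δt = γΔt₀ = 2.175 × 96 = 208.8 years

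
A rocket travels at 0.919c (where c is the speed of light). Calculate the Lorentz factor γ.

v/c = 0.919, so (v/c)² = 0.844561
1 - (v/c)² = 0.155439
γ = 1/√(0.155439) = 2.536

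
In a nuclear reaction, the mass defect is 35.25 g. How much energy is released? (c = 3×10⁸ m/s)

Convert mass defect: Δm = 35.25 g = 0.03525 kg
E = Δm·c² = 0.03525 × (3×10⁸)²
= 0.03525 × 9×10¹⁶ = 3.173×10¹⁵ J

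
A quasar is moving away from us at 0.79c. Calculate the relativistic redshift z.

β = 0.79
(1+β)/(1-β) = 1.79/0.21 = 8.524
√(8.524) = 2.920
z = 2.920 - 1 = 1.920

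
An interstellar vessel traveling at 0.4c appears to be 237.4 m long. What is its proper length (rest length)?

Contracted length L = 237.4 m
γ = 1/√(1 - 0.4²) = 1.091
L₀ = γL = 1.091 × 237.4 = 259.0 m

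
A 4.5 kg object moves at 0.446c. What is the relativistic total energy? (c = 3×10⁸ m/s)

γ = 1/√(1 - 0.446²) = 1.1173
mc² = 4.5 × (3×10⁸)² = 4.050×10¹⁷ J
E = γmc² = 1.1173 × 4.050×10¹⁷ = 4.525×10¹⁷ J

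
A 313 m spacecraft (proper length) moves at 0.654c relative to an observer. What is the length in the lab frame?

Proper length L₀ = 313 m
γ = 1/√(1 - 0.654²) = 1.322
L = L₀/γ = 313/1.322 = 236.8 m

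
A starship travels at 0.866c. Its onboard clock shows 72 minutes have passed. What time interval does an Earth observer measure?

Proper time Δt₀ = 72 minutes
γ = 1/√(1 - 0.866²) = 2.000
Δt = γΔt₀ = 2.000 × 72 = 144.0 minutes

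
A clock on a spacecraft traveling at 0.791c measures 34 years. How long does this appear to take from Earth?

Proper time Δt₀ = 34 years
γ = 1/√(1 - 0.791²) = 1.6345
Δt = γΔt₀ = 1.6345 × 34 = 55.57 years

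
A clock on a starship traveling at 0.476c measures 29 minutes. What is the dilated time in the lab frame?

Proper time Δt₀ = 29 minutes
γ = 1/√(1 - 0.476²) = 1.1371
Δt = γΔt₀ = 1.1371 × 29 = 32.98 minutes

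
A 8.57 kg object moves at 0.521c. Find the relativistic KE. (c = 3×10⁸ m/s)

γ = 1/√(1 - 0.521²) = 1.17157
γ - 1 = 0.17157
KE = (γ-1)mc² = 0.17157 × 8.57 × (3×10⁸)² = 1.323×10¹⁷ J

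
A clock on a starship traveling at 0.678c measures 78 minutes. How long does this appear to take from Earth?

Proper time Δt₀ = 78 minutes
γ = 1/√(1 - 0.678²) = 1.360
Δt = γΔt₀ = 1.360 × 78 = 106.1 minutes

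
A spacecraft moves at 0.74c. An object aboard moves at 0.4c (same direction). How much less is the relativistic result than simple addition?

Classical: u' + v = 0.4 + 0.74 = 1.14c
Relativistic: u = (0.4 + 0.74)/(1 + 0.296) = 1.14/1.296 = 0.8796c
Difference: 1.14 - 0.8796 = 0.2604c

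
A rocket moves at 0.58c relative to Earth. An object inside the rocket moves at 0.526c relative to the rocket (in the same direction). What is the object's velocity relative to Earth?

u = (u' + v)/(1 + u'v/c²)
Numerator: 0.526 + 0.58 = 1.106
Denominator: 1 + 0.30508 = 1.30508
u = 1.106/1.30508 = 0.8475c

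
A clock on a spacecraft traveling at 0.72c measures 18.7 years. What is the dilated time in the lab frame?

Proper time Δt₀ = 18.7 years
γ = 1/√(1 - 0.72²) = 1.441
Δt = γΔt₀ = 1.441 × 18.7 = 26.95 years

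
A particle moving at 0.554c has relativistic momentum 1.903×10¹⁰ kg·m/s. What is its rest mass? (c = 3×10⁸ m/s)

γ = 1/√(1 - 0.554²) = 1.2012
v = 0.554 × 3×10⁸ = 1.662×10⁸ m/s
m = p/(γv) = 1.903×10¹⁰/(1.2012 × 1.662×10⁸) = 95.32 kg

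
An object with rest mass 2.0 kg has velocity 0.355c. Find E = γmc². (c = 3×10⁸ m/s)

γ = 1/√(1 - 0.355²) = 1.0697
mc² = 2.0 × (3×10⁸)² = 1.800×10¹⁷ J
E = γmc² = 1.0697 × 1.800×10¹⁷ = 1.925×10¹⁷ J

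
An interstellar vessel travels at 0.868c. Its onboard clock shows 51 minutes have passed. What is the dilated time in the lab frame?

Proper time Δt₀ = 51 minutes
γ = 1/√(1 - 0.868²) = 2.014
Δt = γΔt₀ = 2.014 × 51 = 102.7 minutes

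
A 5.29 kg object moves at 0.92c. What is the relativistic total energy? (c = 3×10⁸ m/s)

γ = 1/√(1 - 0.92²) = 2.552
mc² = 5.29 × (3×10⁸)² = 4.761×10¹⁷ J
E = γmc² = 2.552 × 4.761×10¹⁷ = 1.215×10¹⁸ J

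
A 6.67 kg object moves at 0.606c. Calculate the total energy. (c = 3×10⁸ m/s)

γ = 1/√(1 - 0.606²) = 1.25713
mc² = 6.67 × (3×10⁸)² = 6.003×10¹⁷ J
E = γmc² = 1.25713 × 6.003×10¹⁷ = 7.547×10¹⁷ J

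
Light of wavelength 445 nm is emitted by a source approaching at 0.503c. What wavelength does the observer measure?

β = 0.503
Wavelength Doppler factor = √(0.497/1.503) = √(0.33067) = 0.5750
λ_obs = 445 × 0.5750 = 255.9 nm (blueshift)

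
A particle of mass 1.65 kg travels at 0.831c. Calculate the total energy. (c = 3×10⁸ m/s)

γ = 1/√(1 - 0.831²) = 1.798
mc² = 1.65 × (3×10⁸)² = 1.485×10¹⁷ J
E = γmc² = 1.798 × 1.485×10¹⁷ = 2.670×10¹⁷ J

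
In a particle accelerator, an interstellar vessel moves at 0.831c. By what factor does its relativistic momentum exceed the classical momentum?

p_rel = γmv, p_class = mv
Ratio = γ = 1/√(1 - 0.831²)
= 1/√(0.309439) = 1.798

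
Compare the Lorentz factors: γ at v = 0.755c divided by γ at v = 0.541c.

γ₁ = 1/√(1 - 0.755²) = 1.525
γ₂ = 1/√(1 - 0.541²) = 1.189
γ₁/γ₂ = 1.525/1.189 = 1.283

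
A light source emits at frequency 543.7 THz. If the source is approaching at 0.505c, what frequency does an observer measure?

β = v/c = 0.505
(1+β)/(1-β) = 1.505/0.495 = 3.0404
Doppler factor = √(3.0404) = 1.7437
f_obs = 543.7 × 1.7437 = 948.0 THz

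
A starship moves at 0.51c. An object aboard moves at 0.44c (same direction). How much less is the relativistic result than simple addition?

Classical: u' + v = 0.44 + 0.51 = 0.95c
Relativistic: u = (0.44 + 0.51)/(1 + 0.2244) = 0.95/1.2244 = 0.7759c
Difference: 0.95 - 0.7759 = 0.1741c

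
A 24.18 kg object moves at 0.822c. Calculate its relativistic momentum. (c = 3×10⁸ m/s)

γ = 1/√(1 - 0.822²) = 1.756
v = 0.822 × 3×10⁸ = 2.466×10⁸ m/s
p = γmv = 1.756 × 24.18 × 2.466×10⁸ = 1.047×10¹⁰ kg·m/s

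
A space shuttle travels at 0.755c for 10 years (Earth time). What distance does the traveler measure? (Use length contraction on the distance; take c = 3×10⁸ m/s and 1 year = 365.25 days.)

Earth distance: d = v × t = 0.755c × 10 yr = 7.148×10¹⁶ m
γ = 1.525
d' = d/γ = 7.148×10¹⁶/1.525 = 4.687×10¹⁶ m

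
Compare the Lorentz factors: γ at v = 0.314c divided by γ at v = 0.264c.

γ₁ = 1/√(1 - 0.314²) = 1.0533
γ₂ = 1/√(1 - 0.264²) = 1.0368
γ₁/γ₂ = 1.0533/1.0368 = 1.016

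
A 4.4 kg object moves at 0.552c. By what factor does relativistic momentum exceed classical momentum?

p_rel = γmv, p_class = mv
Ratio = γ = 1/√(1 - 0.552²) = 1.199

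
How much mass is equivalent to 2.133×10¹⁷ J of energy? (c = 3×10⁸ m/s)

From E = mc², we get m = E/c²
c² = (3×10⁸)² = 9×10¹⁶ m²/s²
m = 2.133×10¹⁷ / 9×10¹⁶ = 2.370 kg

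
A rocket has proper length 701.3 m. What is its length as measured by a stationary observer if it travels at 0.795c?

Proper length L₀ = 701.3 m
γ = 1/√(1 - 0.795²) = 1.6485
L = L₀/γ = 701.3/1.6485 = 425.4 m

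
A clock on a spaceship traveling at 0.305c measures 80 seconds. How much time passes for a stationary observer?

Proper time Δt₀ = 80 seconds
γ = 1/√(1 - 0.305²) = 1.050
Δt = γΔt₀ = 1.050 × 80 = 84.00 seconds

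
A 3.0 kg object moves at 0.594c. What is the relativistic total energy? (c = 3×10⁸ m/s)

γ = 1/√(1 - 0.594²) = 1.243
mc² = 3.0 × (3×10⁸)² = 2.700×10¹⁷ J
E = γmc² = 1.243 × 2.700×10¹⁷ = 3.356×10¹⁷ J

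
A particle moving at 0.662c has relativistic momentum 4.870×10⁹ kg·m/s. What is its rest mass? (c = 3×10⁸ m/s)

γ = 1/√(1 - 0.662²) = 1.334
v = 0.662 × 3×10⁸ = 1.986×10⁸ m/s
m = p/(γv) = 4.870×10⁹/(1.334 × 1.986×10⁸) = 18.38 kg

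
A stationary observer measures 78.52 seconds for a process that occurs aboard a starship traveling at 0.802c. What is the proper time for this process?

Dilated time Δt = 78.52 seconds
γ = 1/√(1 - 0.802²) = 1.6741
Δt₀ = Δt/γ = 78.52/1.6741 = 46.90 seconds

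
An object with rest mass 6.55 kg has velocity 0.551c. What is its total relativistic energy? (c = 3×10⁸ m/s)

γ = 1/√(1 - 0.551²) = 1.1983
mc² = 6.55 × (3×10⁸)² = 5.895×10¹⁷ J
E = γmc² = 1.1983 × 5.895×10¹⁷ = 7.064×10¹⁷ J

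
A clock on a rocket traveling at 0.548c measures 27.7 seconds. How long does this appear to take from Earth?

Proper time Δt₀ = 27.7 seconds
γ = 1/√(1 - 0.548²) = 1.1955
Δt = γΔt₀ = 1.1955 × 27.7 = 33.12 seconds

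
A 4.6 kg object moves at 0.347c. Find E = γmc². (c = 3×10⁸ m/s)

γ = 1/√(1 - 0.347²) = 1.0663
mc² = 4.6 × (3×10⁸)² = 4.140×10¹⁷ J
E = γmc² = 1.0663 × 4.140×10¹⁷ = 4.414×10¹⁷ J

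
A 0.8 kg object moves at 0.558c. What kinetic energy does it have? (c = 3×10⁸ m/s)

γ = 1/√(1 - 0.558²) = 1.20505
γ - 1 = 0.20505
KE = (γ-1)mc² = 0.20505 × 0.8 × (3×10⁸)² = 1.476×10¹⁶ J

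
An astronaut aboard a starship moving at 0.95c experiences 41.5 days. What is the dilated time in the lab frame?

Proper time Δt₀ = 41.5 days
γ = 1/√(1 - 0.95²) = 3.203
Δt = γΔt₀ = 3.203 × 41.5 = 132.9 days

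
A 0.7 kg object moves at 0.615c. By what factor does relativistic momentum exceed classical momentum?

p_rel = γmv, p_class = mv
Ratio = γ = 1/√(1 - 0.615²) = 1.268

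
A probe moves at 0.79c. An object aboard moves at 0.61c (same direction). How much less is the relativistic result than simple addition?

Classical: u' + v = 0.61 + 0.79 = 1.4c
Relativistic: u = (0.61 + 0.79)/(1 + 0.4819) = 1.4/1.4819 = 0.9447c
Difference: 1.4 - 0.9447 = 0.4553c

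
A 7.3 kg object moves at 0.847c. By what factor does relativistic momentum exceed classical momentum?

p_rel = γmv, p_class = mv
Ratio = γ = 1/√(1 - 0.847²) = 1.881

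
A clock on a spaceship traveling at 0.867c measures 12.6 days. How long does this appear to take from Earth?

Proper time Δt₀ = 12.6 days
γ = 1/√(1 - 0.867²) = 2.007
Δt = γΔt₀ = 2.007 × 12.6 = 25.29 days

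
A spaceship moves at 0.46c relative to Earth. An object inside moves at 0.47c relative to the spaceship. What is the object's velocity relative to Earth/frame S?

u = (u' + v)/(1 + u'v/c²)
Numerator: 0.47 + 0.46 = 0.93
Denominator: 1 + 0.2162 = 1.2162
u = 0.93/1.2162 = 0.7647c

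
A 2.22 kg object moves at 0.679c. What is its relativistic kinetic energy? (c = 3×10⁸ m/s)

γ = 1/√(1 - 0.679²) = 1.36214
γ - 1 = 0.36214
KE = (γ-1)mc² = 0.36214 × 2.22 × (3×10⁸)² = 7.236×10¹⁶ J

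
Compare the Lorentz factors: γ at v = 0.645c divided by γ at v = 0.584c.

γ₁ = 1/√(1 - 0.645²) = 1.3086
γ₂ = 1/√(1 - 0.584²) = 1.2319
γ₁/γ₂ = 1.3086/1.2319 = 1.062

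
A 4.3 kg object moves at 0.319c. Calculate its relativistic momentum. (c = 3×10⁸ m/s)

γ = 1/√(1 - 0.319²) = 1.0551
v = 0.319 × 3×10⁸ = 9.570×10⁷ m/s
p = γmv = 1.0551 × 4.3 × 9.570×10⁷ = 4.342×10⁸ kg·m/s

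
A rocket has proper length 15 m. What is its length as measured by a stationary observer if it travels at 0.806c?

Proper length L₀ = 15 m
γ = 1/√(1 - 0.806²) = 1.6894
L = L₀/γ = 15/1.6894 = 8.879 m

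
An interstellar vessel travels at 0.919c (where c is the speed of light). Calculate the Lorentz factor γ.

v/c = 0.919, so (v/c)² = 0.844561
1 - (v/c)² = 0.155439
γ = 1/√(0.155439) = 2.536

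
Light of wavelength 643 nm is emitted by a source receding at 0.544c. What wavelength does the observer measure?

β = 0.544
Wavelength Doppler factor = √(1.544/0.456) = √(3.386) = 1.840
λ_obs = 643 × 1.840 = 1183 nm (redshift)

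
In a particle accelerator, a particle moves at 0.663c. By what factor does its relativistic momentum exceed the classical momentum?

p_rel = γmv, p_class = mv
Ratio = γ = 1/√(1 - 0.663²)
= 1/√(0.560431) = 1.336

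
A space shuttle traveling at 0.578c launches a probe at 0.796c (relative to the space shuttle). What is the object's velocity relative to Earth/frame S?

u = (u' + v)/(1 + u'v/c²)
Numerator: 0.796 + 0.578 = 1.374
Denominator: 1 + 0.460088 = 1.460088
u = 1.374/1.460088 = 0.9410c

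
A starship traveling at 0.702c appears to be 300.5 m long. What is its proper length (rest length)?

Contracted length L = 300.5 m
γ = 1/√(1 - 0.702²) = 1.404
L₀ = γL = 1.404 × 300.5 = 421.9 m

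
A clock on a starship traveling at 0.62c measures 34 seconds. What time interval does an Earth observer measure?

Proper time Δt₀ = 34 seconds
γ = 1/√(1 - 0.62²) = 1.2745
Δt = γΔt₀ = 1.2745 × 34 = 43.33 seconds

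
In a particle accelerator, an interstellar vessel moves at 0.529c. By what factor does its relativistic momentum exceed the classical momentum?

p_rel = γmv, p_class = mv
Ratio = γ = 1/√(1 - 0.529²)
= 1/√(0.720159) = 1.178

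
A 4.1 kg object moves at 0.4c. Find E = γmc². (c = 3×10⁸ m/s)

γ = 1/√(1 - 0.4²) = 1.091
mc² = 4.1 × (3×10⁸)² = 3.690×10¹⁷ J
E = γmc² = 1.091 × 3.690×10¹⁷ = 4.026×10¹⁷ J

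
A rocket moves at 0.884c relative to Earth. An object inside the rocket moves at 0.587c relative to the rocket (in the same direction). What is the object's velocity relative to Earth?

u = (u' + v)/(1 + u'v/c²)
Numerator: 0.587 + 0.884 = 1.471
Denominator: 1 + 0.518908 = 1.518908
u = 1.471/1.518908 = 0.9685c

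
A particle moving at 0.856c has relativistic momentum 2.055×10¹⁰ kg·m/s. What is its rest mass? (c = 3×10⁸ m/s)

γ = 1/√(1 - 0.856²) = 1.9343
v = 0.856 × 3×10⁸ = 2.568×10⁸ m/s
m = p/(γv) = 2.055×10¹⁰/(1.9343 × 2.568×10⁸) = 41.37 kg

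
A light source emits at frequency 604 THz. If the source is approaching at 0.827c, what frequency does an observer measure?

β = v/c = 0.827
(1+β)/(1-β) = 1.827/0.173 = 10.56
Doppler factor = √(10.56) = 3.250
f_obs = 604 × 3.250 = 1963 THz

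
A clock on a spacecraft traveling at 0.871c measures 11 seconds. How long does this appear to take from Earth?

Proper time Δt₀ = 11 seconds
γ = 1/√(1 - 0.871²) = 2.035
Δt = γΔt₀ = 2.035 × 11 = 22.39 seconds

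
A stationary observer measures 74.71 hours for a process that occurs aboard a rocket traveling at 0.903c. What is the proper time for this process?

Dilated time Δt = 74.71 hours
γ = 1/√(1 - 0.903²) = 2.3275
Δt₀ = Δt/γ = 74.71/2.3275 = 32.10 hours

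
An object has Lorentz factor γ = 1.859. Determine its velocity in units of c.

From γ = 1/√(1 - v²/c²):
1/γ² = 1/1.859² = 0.2894
v²/c² = 1 - 0.2894 = 0.7106
v/c = √(0.7106) = 0.8430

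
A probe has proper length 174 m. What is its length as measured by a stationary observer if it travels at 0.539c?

Proper length L₀ = 174 m
γ = 1/√(1 - 0.539²) = 1.187
L = L₀/γ = 174/1.187 = 146.6 m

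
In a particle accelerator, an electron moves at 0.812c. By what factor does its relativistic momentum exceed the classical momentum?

p_rel = γmv, p_class = mv
Ratio = γ = 1/√(1 - 0.812²)
= 1/√(0.340656) = 1.713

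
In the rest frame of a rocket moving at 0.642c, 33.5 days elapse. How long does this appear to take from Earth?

Proper time Δt₀ = 33.5 days
γ = 1/√(1 - 0.642²) = 1.3043
Δt = γΔt₀ = 1.3043 × 33.5 = 43.69 days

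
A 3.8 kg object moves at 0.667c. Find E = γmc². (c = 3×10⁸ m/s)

γ = 1/√(1 - 0.667²) = 1.342
mc² = 3.8 × (3×10⁸)² = 3.420×10¹⁷ J
E = γmc² = 1.342 × 3.420×10¹⁷ = 4.590×10¹⁷ J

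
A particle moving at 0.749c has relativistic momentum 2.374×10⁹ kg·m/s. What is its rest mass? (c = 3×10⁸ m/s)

γ = 1/√(1 - 0.749²) = 1.5093
v = 0.749 × 3×10⁸ = 2.247×10⁸ m/s
m = p/(γv) = 2.374×10⁹/(1.5093 × 2.247×10⁸) = 7.000 kg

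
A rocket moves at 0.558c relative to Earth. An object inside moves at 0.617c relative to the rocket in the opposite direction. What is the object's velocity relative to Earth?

Object's velocity in rocket frame is u' = -0.617c
u = (u' + v)/(1 + u'v/c²) = (v - 0.617)/(1 - 0.617·v/c²)
Numerator: 0.558 - 0.617 = -0.059
Denominator: 1 - 0.344286 = 0.655714
u = -0.059/0.655714 = -0.08998c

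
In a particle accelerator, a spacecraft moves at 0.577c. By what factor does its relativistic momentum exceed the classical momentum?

p_rel = γmv, p_class = mv
Ratio = γ = 1/√(1 - 0.577²)
= 1/√(0.667071) = 1.224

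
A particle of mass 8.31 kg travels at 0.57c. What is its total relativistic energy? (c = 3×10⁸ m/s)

γ = 1/√(1 - 0.57²) = 1.217
mc² = 8.31 × (3×10⁸)² = 7.479×10¹⁷ J
E = γmc² = 1.217 × 7.479×10¹⁷ = 9.102×10¹⁷ J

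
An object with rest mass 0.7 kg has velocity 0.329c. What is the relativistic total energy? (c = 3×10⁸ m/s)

γ = 1/√(1 - 0.329²) = 1.05895
mc² = 0.7 × (3×10⁸)² = 6.300×10¹⁶ J
E = γmc² = 1.05895 × 6.300×10¹⁶ = 6.671×10¹⁶ J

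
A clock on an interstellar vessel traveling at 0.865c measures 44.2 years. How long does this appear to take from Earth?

Proper time Δt₀ = 44.2 years
γ = 1/√(1 - 0.865²) = 1.993
Δt = γΔt₀ = 1.993 × 44.2 = 88.09 years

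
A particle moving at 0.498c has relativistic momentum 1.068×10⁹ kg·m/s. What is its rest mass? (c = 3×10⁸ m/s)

γ = 1/√(1 - 0.498²) = 1.1532
v = 0.498 × 3×10⁸ = 1.494×10⁸ m/s
m = p/(γv) = 1.068×10⁹/(1.1532 × 1.494×10⁸) = 6.199 kg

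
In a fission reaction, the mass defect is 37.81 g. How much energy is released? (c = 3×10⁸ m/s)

Convert mass defect: Δm = 37.81 g = 0.03781 kg
E = Δm·c² = 0.03781 × (3×10⁸)²
= 0.03781 × 9×10¹⁶ = 3.403×10¹⁵ J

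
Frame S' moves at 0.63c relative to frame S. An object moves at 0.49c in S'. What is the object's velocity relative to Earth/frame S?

u = (u' + v)/(1 + u'v/c²)
Numerator: 0.49 + 0.63 = 1.12
Denominator: 1 + 0.3087 = 1.3087
u = 1.12/1.3087 = 0.8558c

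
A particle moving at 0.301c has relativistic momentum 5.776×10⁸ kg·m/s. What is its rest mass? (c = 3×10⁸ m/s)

γ = 1/√(1 - 0.301²) = 1.0486
v = 0.301 × 3×10⁸ = 9.030×10⁷ m/s
m = p/(γv) = 5.776×10⁸/(1.0486 × 9.030×10⁷) = 6.100 kg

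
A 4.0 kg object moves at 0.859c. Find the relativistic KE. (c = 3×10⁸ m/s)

γ = 1/√(1 - 0.859²) = 1.9532
γ - 1 = 0.9532
KE = (γ-1)mc² = 0.9532 × 4.0 × (3×10⁸)² = 3.432×10¹⁷ J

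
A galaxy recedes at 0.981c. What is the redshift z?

β = 0.981
(1+β)/(1-β) = 1.981/0.019 = 104.26
√(104.26) = 10.211
z = 10.211 - 1 = 9.211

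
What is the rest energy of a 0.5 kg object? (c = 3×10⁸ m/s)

c² = (3×10⁸)² = 9.000×10¹⁶ m²/s²
E₀ = mc² = 0.5 × 9.000×10¹⁶ = 4.500×10¹⁶ J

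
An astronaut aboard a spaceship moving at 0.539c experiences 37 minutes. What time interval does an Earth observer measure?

Proper time Δt₀ = 37 minutes
γ = 1/√(1 - 0.539²) = 1.1872
Δt = γΔt₀ = 1.1872 × 37 = 43.93 minutes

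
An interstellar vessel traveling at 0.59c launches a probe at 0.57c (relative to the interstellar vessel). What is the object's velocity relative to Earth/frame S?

u = (u' + v)/(1 + u'v/c²)
Numerator: 0.57 + 0.59 = 1.16
Denominator: 1 + 0.3363 = 1.3363
u = 1.16/1.3363 = 0.8681c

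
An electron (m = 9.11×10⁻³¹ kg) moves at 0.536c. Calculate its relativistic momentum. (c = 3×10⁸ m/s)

γ = 1/√(1 - 0.536²) = 1.1845
v = 0.536 × 3×10⁸ = 1.608×10⁸ m/s
p = γmv = 1.1845 × 9.11×10⁻³¹ × 1.608×10⁸ = 1.735×10⁻²² kg·m/s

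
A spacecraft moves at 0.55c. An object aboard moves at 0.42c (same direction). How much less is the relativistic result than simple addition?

Classical: u' + v = 0.42 + 0.55 = 0.97c
Relativistic: u = (0.42 + 0.55)/(1 + 0.231) = 0.97/1.231 = 0.7880c
Difference: 0.97 - 0.7880 = 0.1820c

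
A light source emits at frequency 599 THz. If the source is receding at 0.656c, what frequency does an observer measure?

β = v/c = 0.656
(1-β)/(1+β) = 0.344/1.656 = 0.20773
Doppler factor = √(0.20773) = 0.4558
f_obs = 599 × 0.4558 = 273.0 THz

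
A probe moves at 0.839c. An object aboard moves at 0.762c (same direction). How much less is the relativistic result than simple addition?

Classical: u' + v = 0.762 + 0.839 = 1.601c
Relativistic: u = (0.762 + 0.839)/(1 + 0.639318) = 1.601/1.639318 = 0.9766c
Difference: 1.601 - 0.9766 = 0.6244c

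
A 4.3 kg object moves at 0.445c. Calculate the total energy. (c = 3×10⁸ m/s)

γ = 1/√(1 - 0.445²) = 1.11666
mc² = 4.3 × (3×10⁸)² = 3.870×10¹⁷ J
E = γmc² = 1.11666 × 3.870×10¹⁷ = 4.321×10¹⁷ J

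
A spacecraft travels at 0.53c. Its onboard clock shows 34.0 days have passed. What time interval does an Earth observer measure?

Proper time Δt₀ = 34.0 days
γ = 1/√(1 - 0.53²) = 1.179
Δt = γΔt₀ = 1.179 × 34.0 = 40.09 days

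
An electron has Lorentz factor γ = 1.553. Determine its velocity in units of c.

From γ = 1/√(1 - v²/c²):
1/γ² = 1/1.553² = 0.4146
v²/c² = 1 - 0.4146 = 0.5854
v/c = √(0.5854) = 0.7651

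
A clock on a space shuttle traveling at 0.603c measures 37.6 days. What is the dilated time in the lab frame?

Proper time Δt₀ = 37.6 days
γ = 1/√(1 - 0.603²) = 1.2535
Δt = γΔt₀ = 1.2535 × 37.6 = 47.13 days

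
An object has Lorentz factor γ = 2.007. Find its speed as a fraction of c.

From γ = 1/√(1 - v²/c²):
1/γ² = 1/2.007² = 0.2483
v²/c² = 1 - 0.2483 = 0.7517
v/c = √(0.7517) = 0.8670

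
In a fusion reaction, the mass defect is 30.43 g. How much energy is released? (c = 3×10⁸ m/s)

Convert mass defect: Δm = 30.43 g = 0.03043 kg
E = Δm·c² = 0.03043 × (3×10⁸)²
= 0.03043 × 9×10¹⁶ = 2.739×10¹⁵ J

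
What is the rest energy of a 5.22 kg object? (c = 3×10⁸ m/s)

c² = (3×10⁸)² = 9.000×10¹⁶ m²/s²
E₀ = mc² = 5.22 × 9.000×10¹⁶ = 4.698×10¹⁷ J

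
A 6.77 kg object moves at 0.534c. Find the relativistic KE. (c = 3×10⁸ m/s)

γ = 1/√(1 - 0.534²) = 1.1828
γ - 1 = 0.1828
KE = (γ-1)mc² = 0.1828 × 6.77 × (3×10⁸)² = 1.114×10¹⁷ J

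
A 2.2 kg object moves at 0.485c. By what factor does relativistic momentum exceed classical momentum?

p_rel = γmv, p_class = mv
Ratio = γ = 1/√(1 - 0.485²) = 1.143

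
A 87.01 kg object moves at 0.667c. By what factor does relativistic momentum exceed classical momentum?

p_rel = γmv, p_class = mv
Ratio = γ = 1/√(1 - 0.667²) = 1.342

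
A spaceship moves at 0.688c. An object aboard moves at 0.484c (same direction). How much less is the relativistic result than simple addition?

Classical: u' + v = 0.484 + 0.688 = 1.172c
Relativistic: u = (0.484 + 0.688)/(1 + 0.332992) = 1.172/1.332992 = 0.8792c
Difference: 1.172 - 0.8792 = 0.2928c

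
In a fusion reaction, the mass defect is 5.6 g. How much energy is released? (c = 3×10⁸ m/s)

Convert mass defect: Δm = 5.6 g = 0.0056 kg
E = Δm·c² = 0.0056 × (3×10⁸)²
= 0.0056 × 9×10¹⁶ = 5.040×10¹⁴ J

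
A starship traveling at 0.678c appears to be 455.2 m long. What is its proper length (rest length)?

Contracted length L = 455.2 m
γ = 1/√(1 - 0.678²) = 1.3604
L₀ = γL = 1.3604 × 455.2 = 619.3 m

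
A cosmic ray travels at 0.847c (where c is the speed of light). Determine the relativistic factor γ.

v/c = 0.847, so (v/c)² = 0.717409
1 - (v/c)² = 0.282591
γ = 1/√(0.282591) = 1.881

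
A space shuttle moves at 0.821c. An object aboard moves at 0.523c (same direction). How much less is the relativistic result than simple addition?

Classical: u' + v = 0.523 + 0.821 = 1.344c
Relativistic: u = (0.523 + 0.821)/(1 + 0.429383) = 1.344/1.429383 = 0.9403c
Difference: 1.344 - 0.9403 = 0.4037c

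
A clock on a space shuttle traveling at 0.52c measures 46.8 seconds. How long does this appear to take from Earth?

Proper time Δt₀ = 46.8 seconds
γ = 1/√(1 - 0.52²) = 1.1707
Δt = γΔt₀ = 1.1707 × 46.8 = 54.79 seconds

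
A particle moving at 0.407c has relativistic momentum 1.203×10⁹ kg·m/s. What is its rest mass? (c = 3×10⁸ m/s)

γ = 1/√(1 - 0.407²) = 1.09478
v = 0.407 × 3×10⁸ = 1.221×10⁸ m/s
m = p/(γv) = 1.203×10⁹/(1.09478 × 1.221×10⁸) = 9.000 kg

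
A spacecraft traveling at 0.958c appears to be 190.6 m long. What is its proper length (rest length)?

Contracted length L = 190.6 m
γ = 1/√(1 - 0.958²) = 3.487
L₀ = γL = 3.487 × 190.6 = 664.6 m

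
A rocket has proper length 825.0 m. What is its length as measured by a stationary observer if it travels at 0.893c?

Proper length L₀ = 825.0 m
γ = 1/√(1 - 0.893²) = 2.222
L = L₀/γ = 825.0/2.222 = 371.3 m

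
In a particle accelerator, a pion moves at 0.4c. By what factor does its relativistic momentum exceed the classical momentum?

p_rel = γmv, p_class = mv
Ratio = γ = 1/√(1 - 0.4²)
= 1/√(0.84) = 1.091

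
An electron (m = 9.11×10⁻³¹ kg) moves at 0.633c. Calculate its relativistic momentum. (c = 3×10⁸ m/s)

γ = 1/√(1 - 0.633²) = 1.292
v = 0.633 × 3×10⁸ = 1.899×10⁸ m/s
p = γmv = 1.292 × 9.11×10⁻³¹ × 1.899×10⁸ = 2.235×10⁻²² kg·m/s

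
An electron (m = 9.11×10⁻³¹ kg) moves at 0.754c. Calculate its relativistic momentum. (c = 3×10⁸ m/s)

γ = 1/√(1 - 0.754²) = 1.5224
v = 0.754 × 3×10⁸ = 2.262×10⁸ m/s
p = γmv = 1.5224 × 9.11×10⁻³¹ × 2.262×10⁸ = 3.137×10⁻²² kg·m/s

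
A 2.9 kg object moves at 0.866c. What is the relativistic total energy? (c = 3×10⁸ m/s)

γ = 1/√(1 - 0.866²) = 2.000
mc² = 2.9 × (3×10⁸)² = 2.610×10¹⁷ J
E = γmc² = 2.000 × 2.610×10¹⁷ = 5.220×10¹⁷ J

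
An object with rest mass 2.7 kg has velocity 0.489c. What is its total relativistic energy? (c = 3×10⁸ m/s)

γ = 1/√(1 - 0.489²) = 1.1464
mc² = 2.7 × (3×10⁸)² = 2.430×10¹⁷ J
E = γmc² = 1.1464 × 2.430×10¹⁷ = 2.786×10¹⁷ J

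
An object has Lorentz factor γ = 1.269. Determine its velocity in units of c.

From γ = 1/√(1 - v²/c²):
1/γ² = 1/1.269² = 0.6210
v²/c² = 1 - 0.6210 = 0.3790
v/c = √(0.3790) = 0.6156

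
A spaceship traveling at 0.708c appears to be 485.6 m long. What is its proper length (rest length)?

Contracted length L = 485.6 m
γ = 1/√(1 - 0.708²) = 1.416
L₀ = γL = 1.416 × 485.6 = 687.6 m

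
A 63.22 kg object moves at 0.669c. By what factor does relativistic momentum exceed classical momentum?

p_rel = γmv, p_class = mv
Ratio = γ = 1/√(1 - 0.669²) = 1.345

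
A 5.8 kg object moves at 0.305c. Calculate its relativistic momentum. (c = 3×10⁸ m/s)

γ = 1/√(1 - 0.305²) = 1.05003
v = 0.305 × 3×10⁸ = 9.150×10⁷ m/s
p = γmv = 1.05003 × 5.8 × 9.150×10⁷ = 5.573×10⁸ kg·m/s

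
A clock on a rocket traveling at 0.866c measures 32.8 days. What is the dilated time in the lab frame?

Proper time Δt₀ = 32.8 days
γ = 1/√(1 - 0.866²) = 1.9998
Δt = γΔt₀ = 1.9998 × 32.8 = 65.59 days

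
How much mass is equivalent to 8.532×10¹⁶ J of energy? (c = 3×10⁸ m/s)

From E = mc², we get m = E/c²
c² = (3×10⁸)² = 9×10¹⁶ m²/s²
m = 8.532×10¹⁶ / 9×10¹⁶ = 0.9480 kg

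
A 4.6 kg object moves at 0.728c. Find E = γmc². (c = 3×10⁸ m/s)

γ = 1/√(1 - 0.728²) = 1.4586
mc² = 4.6 × (3×10⁸)² = 4.140×10¹⁷ J
E = γmc² = 1.4586 × 4.140×10¹⁷ = 6.039×10¹⁷ J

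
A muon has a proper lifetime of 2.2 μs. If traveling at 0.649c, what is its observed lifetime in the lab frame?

Proper lifetime τ₀ = 2.2 μs
γ = 1/√(1 - 0.649²) = 1.3144
τ = γτ₀ = 1.3144 × 2.2 μs = 2.892 μs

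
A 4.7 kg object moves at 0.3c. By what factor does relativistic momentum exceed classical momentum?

p_rel = γmv, p_class = mv
Ratio = γ = 1/√(1 - 0.3²) = 1.048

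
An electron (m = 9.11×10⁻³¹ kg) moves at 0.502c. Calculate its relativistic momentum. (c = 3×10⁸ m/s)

γ = 1/√(1 - 0.502²) = 1.156
v = 0.502 × 3×10⁸ = 1.506×10⁸ m/s
p = γmv = 1.156 × 9.11×10⁻³¹ × 1.506×10⁸ = 1.586×10⁻²² kg·m/s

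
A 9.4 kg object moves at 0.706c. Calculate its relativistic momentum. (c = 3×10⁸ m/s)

γ = 1/√(1 - 0.706²) = 1.412
v = 0.706 × 3×10⁸ = 2.118×10⁸ m/s
p = γmv = 1.412 × 9.4 × 2.118×10⁸ = 2.811×10⁹ kg·m/s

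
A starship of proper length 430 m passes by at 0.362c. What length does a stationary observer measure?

Proper length L₀ = 430 m
γ = 1/√(1 - 0.362²) = 1.0728
L = L₀/γ = 430/1.0728 = 400.8 m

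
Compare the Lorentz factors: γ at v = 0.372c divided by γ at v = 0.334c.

γ₁ = 1/√(1 - 0.372²) = 1.077
γ₂ = 1/√(1 - 0.334²) = 1.061
γ₁/γ₂ = 1.077/1.061 = 1.015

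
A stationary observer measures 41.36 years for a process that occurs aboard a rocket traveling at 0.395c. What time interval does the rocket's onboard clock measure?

Dilated time Δt = 41.36 years
γ = 1/√(1 - 0.395²) = 1.0885
Δt₀ = Δt/γ = 41.36/1.0885 = 38.00 years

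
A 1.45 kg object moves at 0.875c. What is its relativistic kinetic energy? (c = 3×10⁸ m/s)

γ = 1/√(1 - 0.875²) = 2.066
γ - 1 = 1.066
KE = (γ-1)mc² = 1.066 × 1.45 × (3×10⁸)² = 1.391×10¹⁷ J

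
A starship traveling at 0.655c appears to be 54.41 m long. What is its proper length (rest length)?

Contracted length L = 54.41 m
γ = 1/√(1 - 0.655²) = 1.3234
L₀ = γL = 1.3234 × 54.41 = 72.01 m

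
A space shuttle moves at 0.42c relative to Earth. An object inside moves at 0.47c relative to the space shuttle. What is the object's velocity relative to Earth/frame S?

u = (u' + v)/(1 + u'v/c²)
Numerator: 0.47 + 0.42 = 0.89
Denominator: 1 + 0.1974 = 1.1974
u = 0.89/1.1974 = 0.7433c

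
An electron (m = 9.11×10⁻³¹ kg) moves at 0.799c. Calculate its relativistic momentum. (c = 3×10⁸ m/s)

γ = 1/√(1 - 0.799²) = 1.663
v = 0.799 × 3×10⁸ = 2.397×10⁸ m/s
p = γmv = 1.663 × 9.11×10⁻³¹ × 2.397×10⁸ = 3.631×10⁻²² kg·m/s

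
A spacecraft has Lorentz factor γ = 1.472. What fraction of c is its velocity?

From γ = 1/√(1 - v²/c²):
1/γ² = 1/1.472² = 0.4615
v²/c² = 1 - 0.4615 = 0.5385
v/c = √(0.5385) = 0.7338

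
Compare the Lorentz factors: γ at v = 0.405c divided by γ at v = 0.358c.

γ₁ = 1/√(1 - 0.405²) = 1.094
γ₂ = 1/√(1 - 0.358²) = 1.071
γ₁/γ₂ = 1.094/1.071 = 1.021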